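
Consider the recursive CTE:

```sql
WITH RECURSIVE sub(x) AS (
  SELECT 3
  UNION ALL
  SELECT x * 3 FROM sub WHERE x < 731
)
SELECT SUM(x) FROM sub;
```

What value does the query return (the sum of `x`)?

3279

Base: x=3.
Iteration 1: 3 < 731 holds -> x = 3 * 3 = 9.
Iteration 2: 9 < 731 holds -> x = 9 * 3 = 27.
Iteration 3: 27 < 731 holds -> x = 27 * 3 = 81.
Iteration 4: 81 < 731 holds -> x = 81 * 3 = 243.
Iteration 5: 243 < 731 holds -> x = 243 * 3 = 729.
Iteration 6: 729 < 731 holds -> x = 729 * 3 = 2187.
Iteration 7: 2187 < 731 fails; recursion stops.
SUM(x) = 3 + 9 + 27 + 81 + 243 + 729 + 2187 = 3279.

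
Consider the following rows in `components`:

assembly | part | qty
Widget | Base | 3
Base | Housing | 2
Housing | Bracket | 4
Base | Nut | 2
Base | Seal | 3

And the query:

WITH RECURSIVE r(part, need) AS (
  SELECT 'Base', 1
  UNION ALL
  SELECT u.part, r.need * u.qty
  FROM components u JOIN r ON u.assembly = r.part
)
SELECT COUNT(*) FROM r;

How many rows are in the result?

Base: (Base, need=1).
Iteration 1: components of {Base} -> Housing = 1*2 = 2, Nut = 1*2 = 2, Seal = 1*3 = 3.
Iteration 2: components of {Housing,Nut,Seal} -> Bracket = 2*4 = 8.
Iteration 3: no further components; recursion stops.
Total rows emitted: 5.

5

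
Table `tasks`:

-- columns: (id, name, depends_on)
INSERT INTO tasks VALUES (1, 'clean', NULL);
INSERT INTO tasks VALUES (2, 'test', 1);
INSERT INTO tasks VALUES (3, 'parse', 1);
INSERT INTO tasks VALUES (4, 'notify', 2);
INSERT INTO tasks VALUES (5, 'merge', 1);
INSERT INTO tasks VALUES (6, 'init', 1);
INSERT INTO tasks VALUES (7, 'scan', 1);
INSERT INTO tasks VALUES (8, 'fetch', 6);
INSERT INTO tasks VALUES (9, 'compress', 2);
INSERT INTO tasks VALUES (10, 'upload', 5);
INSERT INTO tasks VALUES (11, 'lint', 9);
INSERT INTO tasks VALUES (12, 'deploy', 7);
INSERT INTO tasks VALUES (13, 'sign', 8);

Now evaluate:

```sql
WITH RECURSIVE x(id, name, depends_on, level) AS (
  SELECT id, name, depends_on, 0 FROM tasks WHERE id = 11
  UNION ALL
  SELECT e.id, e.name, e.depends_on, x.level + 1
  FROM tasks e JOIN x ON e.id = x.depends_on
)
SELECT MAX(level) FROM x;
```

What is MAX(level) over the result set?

3

Base: id=11 (lint), depends_on=9, level 0.
Iteration 1: join on id=9 -> compress (id 9, depends_on=2, level 1).
Iteration 2: join on id=2 -> test (id 2, depends_on=1, level 2).
Iteration 3: join on id=1 -> clean (id 1, depends_on=NULL, level 3).
Iteration 4: depends_on is NULL; no match; recursion stops.
level values: 0, 1, 2, 3; the maximum is 3.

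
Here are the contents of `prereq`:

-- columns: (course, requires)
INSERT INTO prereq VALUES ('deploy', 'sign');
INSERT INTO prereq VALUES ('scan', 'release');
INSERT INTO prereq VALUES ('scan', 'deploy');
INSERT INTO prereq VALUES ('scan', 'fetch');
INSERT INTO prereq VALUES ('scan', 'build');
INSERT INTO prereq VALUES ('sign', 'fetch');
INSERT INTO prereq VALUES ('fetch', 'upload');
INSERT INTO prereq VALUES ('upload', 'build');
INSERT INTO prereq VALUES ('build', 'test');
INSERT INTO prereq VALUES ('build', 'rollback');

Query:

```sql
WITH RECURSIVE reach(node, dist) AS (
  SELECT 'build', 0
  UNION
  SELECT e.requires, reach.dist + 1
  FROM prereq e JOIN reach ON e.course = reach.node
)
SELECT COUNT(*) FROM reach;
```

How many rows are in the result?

3

Base: (build, dist=0).
Iteration 1: edges from {build} -> (rollback, dist=1), (test, dist=1).
Iteration 2: no outgoing edges from {rollback,test}; recursion stops.
Total rows emitted: 3.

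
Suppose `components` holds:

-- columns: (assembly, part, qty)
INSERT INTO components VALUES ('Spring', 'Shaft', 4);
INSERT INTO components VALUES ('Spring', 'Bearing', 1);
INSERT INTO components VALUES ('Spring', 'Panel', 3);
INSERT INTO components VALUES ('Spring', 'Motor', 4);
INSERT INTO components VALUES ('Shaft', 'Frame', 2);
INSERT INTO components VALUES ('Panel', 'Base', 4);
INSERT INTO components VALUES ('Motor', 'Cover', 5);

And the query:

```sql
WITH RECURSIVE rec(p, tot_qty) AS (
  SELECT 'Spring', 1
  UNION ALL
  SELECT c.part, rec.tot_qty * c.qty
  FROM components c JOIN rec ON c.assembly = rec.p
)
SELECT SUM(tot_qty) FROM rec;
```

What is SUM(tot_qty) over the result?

53

Base: (Spring, tot_qty=1).
Iteration 1: components of {Spring} -> Bearing = 1*1 = 1, Motor = 1*4 = 4, Panel = 1*3 = 3, Shaft = 1*4 = 4.
Iteration 2: components of {Bearing,Motor,Panel,Shaft} -> Base = 3*4 = 12, Cover = 4*5 = 20, Frame = 4*2 = 8.
Iteration 3: no further components; recursion stops.
SUM(tot_qty) = 1 + 4 + 1 + 3 + 4 + 8 + 12 + 20 = 53.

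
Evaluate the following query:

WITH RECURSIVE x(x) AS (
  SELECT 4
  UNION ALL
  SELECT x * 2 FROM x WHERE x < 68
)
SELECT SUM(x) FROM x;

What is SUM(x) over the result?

252

Base: x=4.
Iteration 1: 4 < 68 holds -> x = 4 * 2 = 8.
Iteration 2: 8 < 68 holds -> x = 8 * 2 = 16.
Iteration 3: 16 < 68 holds -> x = 16 * 2 = 32.
Iteration 4: 32 < 68 holds -> x = 32 * 2 = 64.
Iteration 5: 64 < 68 holds -> x = 64 * 2 = 128.
Iteration 6: 128 < 68 fails; recursion stops.
SUM(x) = 4 + 8 + 16 + 32 + 64 + 128 = 252.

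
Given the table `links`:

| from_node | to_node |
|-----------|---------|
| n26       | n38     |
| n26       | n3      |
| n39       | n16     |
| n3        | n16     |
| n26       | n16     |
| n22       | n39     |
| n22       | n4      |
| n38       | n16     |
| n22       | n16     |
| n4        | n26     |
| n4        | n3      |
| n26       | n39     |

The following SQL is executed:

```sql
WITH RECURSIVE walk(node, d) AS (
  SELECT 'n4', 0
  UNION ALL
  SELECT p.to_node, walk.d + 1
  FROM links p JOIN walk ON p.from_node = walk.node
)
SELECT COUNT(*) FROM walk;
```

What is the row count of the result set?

11

Base: (n4, d=0).
Iteration 1: edges from {n4} -> (n26, d=1), (n3, d=1).
Iteration 2: edges from {n26,n3} -> (n16, d=2) x2, (n3, d=2), (n38, d=2), (n39, d=2). [UNION ALL keeps all 5 new rows, including repeats]
Iteration 3: edges from {n16,n3,n38,n39} -> (n16, d=3) x3. [UNION ALL keeps all 3 new rows, including repeats]
Iteration 4: no outgoing edges from {n16}; recursion stops.
Total rows emitted: 11.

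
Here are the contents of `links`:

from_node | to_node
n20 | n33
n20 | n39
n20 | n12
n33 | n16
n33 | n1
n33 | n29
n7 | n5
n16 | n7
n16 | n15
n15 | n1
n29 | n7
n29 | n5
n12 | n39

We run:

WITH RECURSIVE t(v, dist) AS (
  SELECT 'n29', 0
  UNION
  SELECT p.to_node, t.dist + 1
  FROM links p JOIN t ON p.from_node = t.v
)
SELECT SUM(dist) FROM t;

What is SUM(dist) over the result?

4

Base: (n29, dist=0).
Iteration 1: edges from {n29} -> (n5, dist=1), (n7, dist=1).
Iteration 2: edges from {n5,n7} -> (n5, dist=2).
Iteration 3: no outgoing edges from {n5}; recursion stops.
SUM(dist) = 0 + 1 + 1 + 2 = 4.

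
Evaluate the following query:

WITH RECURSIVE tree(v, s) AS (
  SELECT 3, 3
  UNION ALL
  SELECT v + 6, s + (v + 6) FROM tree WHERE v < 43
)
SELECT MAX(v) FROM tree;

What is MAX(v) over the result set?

Base: v=3, s=3.
Iteration 1: 3 < 43 holds -> v = 3 + 6 = 9, s = 3 + 9 = 12.
Iteration 2: 9 < 43 holds -> v = 9 + 6 = 15, s = 12 + 15 = 27.
Iteration 3: 15 < 43 holds -> v = 15 + 6 = 21, s = 27 + 21 = 48.
Iteration 4: 21 < 43 holds -> v = 21 + 6 = 27, s = 48 + 27 = 75.
Iteration 5: 27 < 43 holds -> v = 27 + 6 = 33, s = 75 + 33 = 108.
Iteration 6: 33 < 43 holds -> v = 33 + 6 = 39, s = 108 + 39 = 147.
Iteration 7: 39 < 43 holds -> v = 39 + 6 = 45, s = 147 + 45 = 192.
Iteration 8: 45 < 43 fails; recursion stops.
v values: 3, 9, 15, 21, 27, 33, 39, 45; the maximum is 45.

45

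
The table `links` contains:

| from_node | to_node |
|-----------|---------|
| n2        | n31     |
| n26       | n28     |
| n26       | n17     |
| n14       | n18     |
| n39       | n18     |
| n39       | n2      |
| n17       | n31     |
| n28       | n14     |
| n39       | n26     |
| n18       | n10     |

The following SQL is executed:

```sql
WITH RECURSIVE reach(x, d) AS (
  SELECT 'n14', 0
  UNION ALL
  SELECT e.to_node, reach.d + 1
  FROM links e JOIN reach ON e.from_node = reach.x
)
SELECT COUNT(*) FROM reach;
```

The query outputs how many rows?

3

Base: (n14, d=0).
Iteration 1: edges from {n14} -> (n18, d=1).
Iteration 2: edges from {n18} -> (n10, d=2).
Iteration 3: no outgoing edges from {n10}; recursion stops.
Total rows emitted: 3.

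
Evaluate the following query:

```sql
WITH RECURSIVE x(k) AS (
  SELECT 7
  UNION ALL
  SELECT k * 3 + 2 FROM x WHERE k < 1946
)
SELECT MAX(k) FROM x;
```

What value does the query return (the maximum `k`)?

Base: k=7.
Iteration 1: 7 < 1946 holds -> k = 7 * 3 + 2 = 23.
Iteration 2: 23 < 1946 holds -> k = 23 * 3 + 2 = 71.
Iteration 3: 71 < 1946 holds -> k = 71 * 3 + 2 = 215.
Iteration 4: 215 < 1946 holds -> k = 215 * 3 + 2 = 647.
Iteration 5: 647 < 1946 holds -> k = 647 * 3 + 2 = 1943.
Iteration 6: 1943 < 1946 holds -> k = 1943 * 3 + 2 = 5831.
Iteration 7: 5831 < 1946 fails; recursion stops.
k values: 7, 23, 71, 215, 647, 1943, 5831; the maximum is 5831.

5831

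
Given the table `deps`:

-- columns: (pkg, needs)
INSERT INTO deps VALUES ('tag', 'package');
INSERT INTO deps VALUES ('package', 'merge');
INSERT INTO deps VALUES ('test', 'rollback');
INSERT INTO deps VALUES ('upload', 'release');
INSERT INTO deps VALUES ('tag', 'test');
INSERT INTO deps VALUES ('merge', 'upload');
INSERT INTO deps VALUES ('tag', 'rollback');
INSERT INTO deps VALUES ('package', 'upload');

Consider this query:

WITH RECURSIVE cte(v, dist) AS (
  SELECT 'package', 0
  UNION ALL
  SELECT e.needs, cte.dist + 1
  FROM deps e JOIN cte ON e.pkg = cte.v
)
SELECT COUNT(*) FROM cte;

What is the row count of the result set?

6

Base: (package, dist=0).
Iteration 1: edges from {package} -> (merge, dist=1), (upload, dist=1).
Iteration 2: edges from {merge,upload} -> (release, dist=2), (upload, dist=2).
Iteration 3: edges from {release,upload} -> (release, dist=3).
Iteration 4: no outgoing edges from {release}; recursion stops.
Total rows emitted: 6.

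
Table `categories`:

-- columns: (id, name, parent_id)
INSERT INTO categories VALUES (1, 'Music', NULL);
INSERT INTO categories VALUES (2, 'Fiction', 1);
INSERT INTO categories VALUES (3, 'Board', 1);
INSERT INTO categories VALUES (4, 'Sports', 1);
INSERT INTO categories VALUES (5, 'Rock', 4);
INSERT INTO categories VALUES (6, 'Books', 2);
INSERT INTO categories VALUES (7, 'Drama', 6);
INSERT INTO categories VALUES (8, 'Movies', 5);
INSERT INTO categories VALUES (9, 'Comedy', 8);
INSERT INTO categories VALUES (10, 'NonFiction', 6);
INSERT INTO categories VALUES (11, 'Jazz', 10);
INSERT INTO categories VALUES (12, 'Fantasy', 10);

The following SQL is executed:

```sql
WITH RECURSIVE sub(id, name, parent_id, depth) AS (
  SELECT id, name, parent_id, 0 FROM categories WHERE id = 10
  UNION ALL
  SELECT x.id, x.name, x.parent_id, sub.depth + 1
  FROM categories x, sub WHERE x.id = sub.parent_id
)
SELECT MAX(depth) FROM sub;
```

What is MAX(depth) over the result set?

Base: id=10 (NonFiction), parent_id=6, depth 0.
Iteration 1: join on id=6 -> Books (id 6, parent_id=2, depth 1).
Iteration 2: join on id=2 -> Fiction (id 2, parent_id=1, depth 2).
Iteration 3: join on id=1 -> Music (id 1, parent_id=NULL, depth 3).
Iteration 4: parent_id is NULL; no match; recursion stops.
depth values: 0, 1, 2, 3; the maximum is 3.

3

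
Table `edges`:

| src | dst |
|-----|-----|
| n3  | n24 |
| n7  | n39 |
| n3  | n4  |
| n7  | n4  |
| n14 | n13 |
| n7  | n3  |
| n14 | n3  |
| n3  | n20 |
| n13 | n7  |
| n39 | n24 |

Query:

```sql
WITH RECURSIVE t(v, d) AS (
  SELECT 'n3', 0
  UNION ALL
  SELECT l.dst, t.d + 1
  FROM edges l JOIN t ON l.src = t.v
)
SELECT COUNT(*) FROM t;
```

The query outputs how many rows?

Base: (n3, d=0).
Iteration 1: edges from {n3} -> (n20, d=1), (n24, d=1), (n4, d=1).
Iteration 2: no outgoing edges from {n20,n24,n4}; recursion stops.
Total rows emitted: 4.

4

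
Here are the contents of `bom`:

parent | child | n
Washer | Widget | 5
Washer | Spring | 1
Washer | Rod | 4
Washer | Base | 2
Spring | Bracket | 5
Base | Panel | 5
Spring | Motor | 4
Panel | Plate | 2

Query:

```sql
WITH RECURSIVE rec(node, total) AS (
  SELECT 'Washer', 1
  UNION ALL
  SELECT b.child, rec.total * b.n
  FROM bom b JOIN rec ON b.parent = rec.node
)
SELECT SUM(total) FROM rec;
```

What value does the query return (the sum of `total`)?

Base: (Washer, total=1).
Iteration 1: components of {Washer} -> Base = 1*2 = 2, Rod = 1*4 = 4, Spring = 1*1 = 1, Widget = 1*5 = 5.
Iteration 2: components of {Base,Rod,Spring,Widget} -> Bracket = 1*5 = 5, Motor = 1*4 = 4, Panel = 2*5 = 10.
Iteration 3: components of {Bracket,Motor,Panel} -> Plate = 10*2 = 20.
Iteration 4: no further components; recursion stops.
SUM(total) = 1 + 5 + 1 + 4 + 2 + 5 + 4 + 10 + 20 = 52.

52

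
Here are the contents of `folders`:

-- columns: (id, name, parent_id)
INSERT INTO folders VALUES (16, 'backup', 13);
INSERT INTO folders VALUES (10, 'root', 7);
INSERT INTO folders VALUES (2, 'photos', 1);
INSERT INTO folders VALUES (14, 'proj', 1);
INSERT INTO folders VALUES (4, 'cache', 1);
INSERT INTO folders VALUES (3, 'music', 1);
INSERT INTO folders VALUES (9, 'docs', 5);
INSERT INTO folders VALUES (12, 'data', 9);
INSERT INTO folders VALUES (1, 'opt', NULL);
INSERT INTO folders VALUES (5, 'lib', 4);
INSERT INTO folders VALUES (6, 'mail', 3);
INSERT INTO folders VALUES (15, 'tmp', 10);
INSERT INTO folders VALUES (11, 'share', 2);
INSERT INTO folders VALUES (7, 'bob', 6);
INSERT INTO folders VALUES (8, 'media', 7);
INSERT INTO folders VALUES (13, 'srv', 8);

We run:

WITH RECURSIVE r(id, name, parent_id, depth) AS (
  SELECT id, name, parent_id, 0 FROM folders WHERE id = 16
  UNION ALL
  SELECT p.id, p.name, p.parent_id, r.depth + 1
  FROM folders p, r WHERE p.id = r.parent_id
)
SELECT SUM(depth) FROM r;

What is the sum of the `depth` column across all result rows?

21

Base: id=16 (backup), parent_id=13, depth 0.
Iteration 1: join on id=13 -> srv (id 13, parent_id=8, depth 1).
Iteration 2: join on id=8 -> media (id 8, parent_id=7, depth 2).
Iteration 3: join on id=7 -> bob (id 7, parent_id=6, depth 3).
Iteration 4: join on id=6 -> mail (id 6, parent_id=3, depth 4).
Iteration 5: join on id=3 -> music (id 3, parent_id=1, depth 5).
Iteration 6: join on id=1 -> opt (id 1, parent_id=NULL, depth 6).
Iteration 7: parent_id is NULL; no match; recursion stops.
SUM(depth) = 0 + 1 + 2 + 3 + 4 + 5 + 6 = 21.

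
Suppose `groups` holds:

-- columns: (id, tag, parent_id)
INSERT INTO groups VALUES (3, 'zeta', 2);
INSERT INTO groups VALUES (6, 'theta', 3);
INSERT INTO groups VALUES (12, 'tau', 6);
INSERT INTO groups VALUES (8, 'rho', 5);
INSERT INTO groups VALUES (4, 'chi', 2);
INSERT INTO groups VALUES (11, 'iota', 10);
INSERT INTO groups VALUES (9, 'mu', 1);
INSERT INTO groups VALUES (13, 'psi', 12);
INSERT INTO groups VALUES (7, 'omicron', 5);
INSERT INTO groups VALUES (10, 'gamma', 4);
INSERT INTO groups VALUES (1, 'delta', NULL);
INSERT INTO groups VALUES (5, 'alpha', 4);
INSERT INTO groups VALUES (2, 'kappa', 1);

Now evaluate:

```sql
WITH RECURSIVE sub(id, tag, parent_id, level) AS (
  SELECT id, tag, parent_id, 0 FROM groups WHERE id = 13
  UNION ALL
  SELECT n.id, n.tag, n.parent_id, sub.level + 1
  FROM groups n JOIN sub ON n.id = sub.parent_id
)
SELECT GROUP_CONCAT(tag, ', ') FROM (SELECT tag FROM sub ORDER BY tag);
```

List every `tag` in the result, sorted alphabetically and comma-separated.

Base: id=13 (psi), parent_id=12, level 0.
Iteration 1: join on id=12 -> tau (id 12, parent_id=6, level 1).
Iteration 2: join on id=6 -> theta (id 6, parent_id=3, level 2).
Iteration 3: join on id=3 -> zeta (id 3, parent_id=2, level 3).
Iteration 4: join on id=2 -> kappa (id 2, parent_id=1, level 4).
Iteration 5: join on id=1 -> delta (id 1, parent_id=NULL, level 5).
Iteration 6: parent_id is NULL; no match; recursion stops.

delta, kappa, psi, tau, theta, zeta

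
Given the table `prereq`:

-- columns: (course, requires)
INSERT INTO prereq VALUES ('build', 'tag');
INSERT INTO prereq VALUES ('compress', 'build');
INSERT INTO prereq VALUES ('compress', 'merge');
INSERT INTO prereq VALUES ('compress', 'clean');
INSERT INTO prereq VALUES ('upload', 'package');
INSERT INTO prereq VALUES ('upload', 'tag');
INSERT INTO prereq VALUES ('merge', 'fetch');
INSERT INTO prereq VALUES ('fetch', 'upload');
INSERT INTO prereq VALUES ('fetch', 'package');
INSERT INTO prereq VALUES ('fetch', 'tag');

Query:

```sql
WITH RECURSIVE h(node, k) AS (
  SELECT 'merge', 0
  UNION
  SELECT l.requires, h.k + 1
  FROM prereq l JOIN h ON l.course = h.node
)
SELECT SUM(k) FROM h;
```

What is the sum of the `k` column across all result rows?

13

Base: (merge, k=0).
Iteration 1: edges from {merge} -> (fetch, k=1).
Iteration 2: edges from {fetch} -> (package, k=2), (tag, k=2), (upload, k=2).
Iteration 3: edges from {package,tag,upload} -> (package, k=3), (tag, k=3).
Iteration 4: no outgoing edges from {package,tag}; recursion stops.
SUM(k) = 0 + 1 + 2 + 2 + 2 + 3 + 3 = 13.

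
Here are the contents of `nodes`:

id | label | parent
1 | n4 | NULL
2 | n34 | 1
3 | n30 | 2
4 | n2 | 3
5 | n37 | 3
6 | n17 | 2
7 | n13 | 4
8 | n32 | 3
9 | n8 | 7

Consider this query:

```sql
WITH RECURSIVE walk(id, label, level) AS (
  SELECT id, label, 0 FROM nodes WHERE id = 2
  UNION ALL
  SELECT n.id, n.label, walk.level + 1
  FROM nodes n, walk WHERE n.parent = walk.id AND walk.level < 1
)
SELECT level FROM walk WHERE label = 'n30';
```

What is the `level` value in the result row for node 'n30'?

Base: id=2 (n34) at level 0.
Iteration 1: rows with parent in {2} -> n30 (id 3, level 1), n17 (id 6, level 1).
Iteration 2: level < 1 fails for all current rows; recursion stops.

1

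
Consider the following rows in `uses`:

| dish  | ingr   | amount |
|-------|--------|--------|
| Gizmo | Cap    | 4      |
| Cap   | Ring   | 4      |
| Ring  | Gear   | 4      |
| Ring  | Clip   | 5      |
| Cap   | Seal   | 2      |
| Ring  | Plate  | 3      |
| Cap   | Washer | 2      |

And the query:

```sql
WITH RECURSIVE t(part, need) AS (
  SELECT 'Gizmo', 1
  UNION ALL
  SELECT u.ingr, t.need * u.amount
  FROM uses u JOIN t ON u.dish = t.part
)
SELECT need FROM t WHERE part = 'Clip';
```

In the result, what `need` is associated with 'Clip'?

Base: (Gizmo, need=1).
Iteration 1: components of {Gizmo} -> Cap = 1*4 = 4.
Iteration 2: components of {Cap} -> Ring = 4*4 = 16, Seal = 4*2 = 8, Washer = 4*2 = 8.
Iteration 3: components of {Ring,Seal,Washer} -> Clip = 16*5 = 80, Gear = 16*4 = 64, Plate = 16*3 = 48.
Iteration 4: no further components; recursion stops.

80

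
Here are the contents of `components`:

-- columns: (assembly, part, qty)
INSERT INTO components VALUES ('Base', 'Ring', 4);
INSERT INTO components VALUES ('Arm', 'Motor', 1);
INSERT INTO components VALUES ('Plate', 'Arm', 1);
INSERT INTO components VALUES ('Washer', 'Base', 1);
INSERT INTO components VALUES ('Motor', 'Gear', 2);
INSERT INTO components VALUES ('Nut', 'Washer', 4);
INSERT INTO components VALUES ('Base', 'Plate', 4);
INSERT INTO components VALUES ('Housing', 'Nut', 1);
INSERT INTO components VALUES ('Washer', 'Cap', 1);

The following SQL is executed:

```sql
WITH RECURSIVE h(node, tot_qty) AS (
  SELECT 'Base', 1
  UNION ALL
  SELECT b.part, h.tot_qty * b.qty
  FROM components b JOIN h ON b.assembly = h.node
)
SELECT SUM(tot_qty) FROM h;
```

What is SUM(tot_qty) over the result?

Base: (Base, tot_qty=1).
Iteration 1: components of {Base} -> Plate = 1*4 = 4, Ring = 1*4 = 4.
Iteration 2: components of {Plate,Ring} -> Arm = 4*1 = 4.
Iteration 3: components of {Arm} -> Motor = 4*1 = 4.
Iteration 4: components of {Motor} -> Gear = 4*2 = 8.
Iteration 5: no further components; recursion stops.
SUM(tot_qty) = 1 + 4 + 4 + 4 + 4 + 8 = 25.

25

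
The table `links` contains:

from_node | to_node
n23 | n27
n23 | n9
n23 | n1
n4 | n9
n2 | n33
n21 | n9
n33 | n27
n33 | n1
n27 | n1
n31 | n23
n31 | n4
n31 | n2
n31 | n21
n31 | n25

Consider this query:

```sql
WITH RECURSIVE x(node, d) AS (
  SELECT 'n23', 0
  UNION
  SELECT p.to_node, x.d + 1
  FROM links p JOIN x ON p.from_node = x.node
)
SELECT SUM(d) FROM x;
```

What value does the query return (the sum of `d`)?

5

Base: (n23, d=0).
Iteration 1: edges from {n23} -> (n1, d=1), (n27, d=1), (n9, d=1).
Iteration 2: edges from {n1,n27,n9} -> (n1, d=2).
Iteration 3: no outgoing edges from {n1}; recursion stops.
SUM(d) = 0 + 1 + 1 + 1 + 2 = 5.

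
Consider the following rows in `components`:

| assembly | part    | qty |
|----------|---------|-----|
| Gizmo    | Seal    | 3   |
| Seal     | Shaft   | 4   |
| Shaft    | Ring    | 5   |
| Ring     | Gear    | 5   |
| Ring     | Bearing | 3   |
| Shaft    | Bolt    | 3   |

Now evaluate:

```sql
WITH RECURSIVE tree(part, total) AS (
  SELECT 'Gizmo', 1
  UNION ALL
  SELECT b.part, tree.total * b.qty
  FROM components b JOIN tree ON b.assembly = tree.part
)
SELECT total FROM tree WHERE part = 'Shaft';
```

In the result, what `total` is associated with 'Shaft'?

12

Base: (Gizmo, total=1).
Iteration 1: components of {Gizmo} -> Seal = 1*3 = 3.
Iteration 2: components of {Seal} -> Shaft = 3*4 = 12.
Iteration 3: components of {Shaft} -> Bolt = 12*3 = 36, Ring = 12*5 = 60.
Iteration 4: components of {Bolt,Ring} -> Bearing = 60*3 = 180, Gear = 60*5 = 300.
Iteration 5: no further components; recursion stops.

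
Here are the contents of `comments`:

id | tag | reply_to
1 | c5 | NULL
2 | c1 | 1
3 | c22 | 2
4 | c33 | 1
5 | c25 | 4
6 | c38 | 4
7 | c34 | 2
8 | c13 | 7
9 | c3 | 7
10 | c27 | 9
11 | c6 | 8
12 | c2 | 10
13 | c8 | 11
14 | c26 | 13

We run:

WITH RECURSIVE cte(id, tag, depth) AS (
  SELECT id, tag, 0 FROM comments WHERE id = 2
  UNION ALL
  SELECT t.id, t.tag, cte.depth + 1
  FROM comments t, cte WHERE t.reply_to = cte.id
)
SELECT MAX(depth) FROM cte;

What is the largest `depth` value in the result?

Base: id=2 (c1) at depth 0.
Iteration 1: rows with reply_to in {2} -> c22 (id 3, depth 1), c34 (id 7, depth 1).
Iteration 2: rows with reply_to in {3,7} -> c13 (id 8, depth 2), c3 (id 9, depth 2).
Iteration 3: rows with reply_to in {8,9} -> c27 (id 10, depth 3), c6 (id 11, depth 3).
Iteration 4: rows with reply_to in {10,11} -> c2 (id 12, depth 4), c8 (id 13, depth 4).
Iteration 5: rows with reply_to in {12,13} -> c26 (id 14, depth 5).
Iteration 6: no rows with reply_to in {14}; recursion stops.
depth values: 0, 1, 1, 2, 2, 3, 3, 4, 4, 5; the maximum is 5.

5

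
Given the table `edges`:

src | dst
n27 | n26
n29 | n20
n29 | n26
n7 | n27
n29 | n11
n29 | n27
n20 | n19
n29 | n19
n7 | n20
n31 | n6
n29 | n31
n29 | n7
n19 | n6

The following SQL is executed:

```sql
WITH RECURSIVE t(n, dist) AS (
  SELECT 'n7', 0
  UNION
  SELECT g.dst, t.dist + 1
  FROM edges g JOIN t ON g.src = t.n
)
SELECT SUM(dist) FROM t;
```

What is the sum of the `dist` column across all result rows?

9

Base: (n7, dist=0).
Iteration 1: edges from {n7} -> (n20, dist=1), (n27, dist=1).
Iteration 2: edges from {n20,n27} -> (n19, dist=2), (n26, dist=2).
Iteration 3: edges from {n19,n26} -> (n6, dist=3).
Iteration 4: no outgoing edges from {n6}; recursion stops.
SUM(dist) = 0 + 1 + 1 + 2 + 2 + 3 = 9.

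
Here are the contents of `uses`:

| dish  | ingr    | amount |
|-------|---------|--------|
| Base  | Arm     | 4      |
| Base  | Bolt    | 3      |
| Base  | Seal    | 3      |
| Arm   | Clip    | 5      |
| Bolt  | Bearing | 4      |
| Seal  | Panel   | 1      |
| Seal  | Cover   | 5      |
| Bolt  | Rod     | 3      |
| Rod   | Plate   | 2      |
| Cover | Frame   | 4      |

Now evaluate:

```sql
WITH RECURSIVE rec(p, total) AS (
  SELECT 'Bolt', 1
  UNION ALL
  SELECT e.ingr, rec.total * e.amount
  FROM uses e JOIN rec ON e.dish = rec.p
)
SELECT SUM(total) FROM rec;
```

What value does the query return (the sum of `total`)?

14

Base: (Bolt, total=1).
Iteration 1: components of {Bolt} -> Bearing = 1*4 = 4, Rod = 1*3 = 3.
Iteration 2: components of {Bearing,Rod} -> Plate = 3*2 = 6.
Iteration 3: no further components; recursion stops.
SUM(total) = 1 + 4 + 3 + 6 = 14.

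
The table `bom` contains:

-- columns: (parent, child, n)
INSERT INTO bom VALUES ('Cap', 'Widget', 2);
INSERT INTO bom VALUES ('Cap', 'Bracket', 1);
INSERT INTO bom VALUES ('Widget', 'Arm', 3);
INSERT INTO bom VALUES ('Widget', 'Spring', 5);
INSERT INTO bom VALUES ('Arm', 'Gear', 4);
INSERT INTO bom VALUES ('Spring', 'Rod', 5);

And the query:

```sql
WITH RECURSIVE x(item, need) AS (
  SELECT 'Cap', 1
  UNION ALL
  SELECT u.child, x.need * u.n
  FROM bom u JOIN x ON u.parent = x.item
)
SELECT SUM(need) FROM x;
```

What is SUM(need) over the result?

Base: (Cap, need=1).
Iteration 1: components of {Cap} -> Bracket = 1*1 = 1, Widget = 1*2 = 2.
Iteration 2: components of {Bracket,Widget} -> Arm = 2*3 = 6, Spring = 2*5 = 10.
Iteration 3: components of {Arm,Spring} -> Gear = 6*4 = 24, Rod = 10*5 = 50.
Iteration 4: no further components; recursion stops.
SUM(need) = 1 + 2 + 1 + 6 + 10 + 24 + 50 = 94.

94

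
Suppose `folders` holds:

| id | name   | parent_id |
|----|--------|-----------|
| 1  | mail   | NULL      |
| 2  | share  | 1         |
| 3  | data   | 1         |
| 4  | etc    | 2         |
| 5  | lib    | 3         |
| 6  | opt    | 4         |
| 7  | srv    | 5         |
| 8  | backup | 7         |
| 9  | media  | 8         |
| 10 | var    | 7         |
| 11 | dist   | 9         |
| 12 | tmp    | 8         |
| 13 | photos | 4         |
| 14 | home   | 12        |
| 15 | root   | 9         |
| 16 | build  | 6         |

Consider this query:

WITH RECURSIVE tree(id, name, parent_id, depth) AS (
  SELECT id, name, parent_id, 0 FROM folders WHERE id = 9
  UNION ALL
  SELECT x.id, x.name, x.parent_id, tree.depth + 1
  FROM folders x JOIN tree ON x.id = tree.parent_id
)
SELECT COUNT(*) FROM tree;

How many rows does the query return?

6

Base: id=9 (media), parent_id=8, depth 0.
Iteration 1: join on id=8 -> backup (id 8, parent_id=7, depth 1).
Iteration 2: join on id=7 -> srv (id 7, parent_id=5, depth 2).
Iteration 3: join on id=5 -> lib (id 5, parent_id=3, depth 3).
Iteration 4: join on id=3 -> data (id 3, parent_id=1, depth 4).
Iteration 5: join on id=1 -> mail (id 1, parent_id=NULL, depth 5).
Iteration 6: parent_id is NULL; no match; recursion stops.
Total rows emitted: 6.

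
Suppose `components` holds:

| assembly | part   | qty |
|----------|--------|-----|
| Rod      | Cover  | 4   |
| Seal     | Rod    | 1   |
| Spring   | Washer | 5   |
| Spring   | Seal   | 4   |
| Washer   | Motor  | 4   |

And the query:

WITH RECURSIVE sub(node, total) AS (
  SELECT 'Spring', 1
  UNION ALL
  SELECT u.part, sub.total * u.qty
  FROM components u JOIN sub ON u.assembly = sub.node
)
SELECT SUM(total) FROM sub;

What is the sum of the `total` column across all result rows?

Base: (Spring, total=1).
Iteration 1: components of {Spring} -> Seal = 1*4 = 4, Washer = 1*5 = 5.
Iteration 2: components of {Seal,Washer} -> Motor = 5*4 = 20, Rod = 4*1 = 4.
Iteration 3: components of {Motor,Rod} -> Cover = 4*4 = 16.
Iteration 4: no further components; recursion stops.
SUM(total) = 1 + 4 + 5 + 4 + 20 + 16 = 50.

50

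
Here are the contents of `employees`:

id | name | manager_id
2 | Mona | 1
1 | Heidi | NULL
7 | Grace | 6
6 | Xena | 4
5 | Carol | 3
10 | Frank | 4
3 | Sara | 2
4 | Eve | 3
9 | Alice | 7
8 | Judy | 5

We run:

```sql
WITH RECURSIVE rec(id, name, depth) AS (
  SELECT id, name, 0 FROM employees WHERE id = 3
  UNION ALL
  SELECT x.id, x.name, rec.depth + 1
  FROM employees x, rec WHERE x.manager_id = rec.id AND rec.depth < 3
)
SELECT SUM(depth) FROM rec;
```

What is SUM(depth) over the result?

Base: id=3 (Sara) at depth 0.
Iteration 1: rows with manager_id in {3} -> Eve (id 4, depth 1), Carol (id 5, depth 1).
Iteration 2: rows with manager_id in {4,5} -> Xena (id 6, depth 2), Judy (id 8, depth 2), Frank (id 10, depth 2).
Iteration 3: rows with manager_id in {6,8,10} -> Grace (id 7, depth 3).
Iteration 4: depth < 3 fails for all current rows; recursion stops.
SUM(depth) = 0 + 1 + 1 + 2 + 2 + 2 + 3 = 11.

11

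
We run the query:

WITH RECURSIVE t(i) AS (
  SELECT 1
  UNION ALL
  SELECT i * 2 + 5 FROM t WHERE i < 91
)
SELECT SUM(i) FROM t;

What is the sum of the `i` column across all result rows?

161

Base: i=1.
Iteration 1: 1 < 91 holds -> i = 1 * 2 + 5 = 7.
Iteration 2: 7 < 91 holds -> i = 7 * 2 + 5 = 19.
Iteration 3: 19 < 91 holds -> i = 19 * 2 + 5 = 43.
Iteration 4: 43 < 91 holds -> i = 43 * 2 + 5 = 91.
Iteration 5: 91 < 91 fails; recursion stops.
SUM(i) = 1 + 7 + 19 + 43 + 91 = 161.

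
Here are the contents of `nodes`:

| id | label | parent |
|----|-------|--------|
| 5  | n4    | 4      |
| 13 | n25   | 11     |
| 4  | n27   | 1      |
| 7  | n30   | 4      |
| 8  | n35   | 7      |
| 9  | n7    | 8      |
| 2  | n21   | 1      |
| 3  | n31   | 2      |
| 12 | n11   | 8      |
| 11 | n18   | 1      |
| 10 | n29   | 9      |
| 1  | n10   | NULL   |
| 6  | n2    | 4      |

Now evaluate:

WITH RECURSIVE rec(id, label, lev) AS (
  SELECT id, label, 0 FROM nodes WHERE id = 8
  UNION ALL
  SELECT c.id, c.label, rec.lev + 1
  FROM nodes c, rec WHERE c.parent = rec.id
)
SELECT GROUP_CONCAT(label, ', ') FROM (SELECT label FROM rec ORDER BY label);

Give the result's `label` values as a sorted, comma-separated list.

Base: id=8 (n35) at lev 0.
Iteration 1: rows with parent in {8} -> n7 (id 9, lev 1), n11 (id 12, lev 1).
Iteration 2: rows with parent in {9,12} -> n29 (id 10, lev 2).
Iteration 3: no rows with parent in {10}; recursion stops.

n11, n29, n35, n7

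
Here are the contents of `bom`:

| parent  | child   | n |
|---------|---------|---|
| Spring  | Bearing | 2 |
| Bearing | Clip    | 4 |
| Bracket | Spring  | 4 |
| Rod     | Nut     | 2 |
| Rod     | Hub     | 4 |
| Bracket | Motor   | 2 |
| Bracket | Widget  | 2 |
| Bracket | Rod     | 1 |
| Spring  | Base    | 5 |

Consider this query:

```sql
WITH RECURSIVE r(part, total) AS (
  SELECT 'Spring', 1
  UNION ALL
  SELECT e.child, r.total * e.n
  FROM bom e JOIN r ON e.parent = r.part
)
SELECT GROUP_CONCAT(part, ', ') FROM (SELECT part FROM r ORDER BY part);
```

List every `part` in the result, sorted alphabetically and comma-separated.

Base: (Spring, total=1).
Iteration 1: components of {Spring} -> Base = 1*5 = 5, Bearing = 1*2 = 2.
Iteration 2: components of {Base,Bearing} -> Clip = 2*4 = 8.
Iteration 3: no further components; recursion stops.

Base, Bearing, Clip, Spring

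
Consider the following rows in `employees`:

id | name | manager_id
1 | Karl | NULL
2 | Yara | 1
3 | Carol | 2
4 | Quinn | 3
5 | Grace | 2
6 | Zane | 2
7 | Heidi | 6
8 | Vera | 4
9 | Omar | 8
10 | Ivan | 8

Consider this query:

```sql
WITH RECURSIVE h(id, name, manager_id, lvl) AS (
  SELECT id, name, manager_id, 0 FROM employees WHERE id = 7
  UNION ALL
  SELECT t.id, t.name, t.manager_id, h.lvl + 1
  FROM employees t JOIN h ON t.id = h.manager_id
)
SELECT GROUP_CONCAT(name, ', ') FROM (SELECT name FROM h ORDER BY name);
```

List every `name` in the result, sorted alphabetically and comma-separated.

Heidi, Karl, Yara, Zane

Base: id=7 (Heidi), manager_id=6, lvl 0.
Iteration 1: join on id=6 -> Zane (id 6, manager_id=2, lvl 1).
Iteration 2: join on id=2 -> Yara (id 2, manager_id=1, lvl 2).
Iteration 3: join on id=1 -> Karl (id 1, manager_id=NULL, lvl 3).
Iteration 4: manager_id is NULL; no match; recursion stops.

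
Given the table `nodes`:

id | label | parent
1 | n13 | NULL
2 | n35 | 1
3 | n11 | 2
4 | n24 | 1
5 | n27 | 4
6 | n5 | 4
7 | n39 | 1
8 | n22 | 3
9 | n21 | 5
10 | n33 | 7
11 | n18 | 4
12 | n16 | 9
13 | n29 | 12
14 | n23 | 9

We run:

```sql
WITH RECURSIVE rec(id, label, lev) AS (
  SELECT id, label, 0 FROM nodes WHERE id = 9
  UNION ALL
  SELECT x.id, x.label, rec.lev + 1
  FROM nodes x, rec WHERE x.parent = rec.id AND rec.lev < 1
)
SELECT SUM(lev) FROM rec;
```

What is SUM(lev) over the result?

Base: id=9 (n21) at lev 0.
Iteration 1: rows with parent in {9} -> n16 (id 12, lev 1), n23 (id 14, lev 1).
Iteration 2: lev < 1 fails for all current rows; recursion stops.
SUM(lev) = 0 + 1 + 1 = 2.

2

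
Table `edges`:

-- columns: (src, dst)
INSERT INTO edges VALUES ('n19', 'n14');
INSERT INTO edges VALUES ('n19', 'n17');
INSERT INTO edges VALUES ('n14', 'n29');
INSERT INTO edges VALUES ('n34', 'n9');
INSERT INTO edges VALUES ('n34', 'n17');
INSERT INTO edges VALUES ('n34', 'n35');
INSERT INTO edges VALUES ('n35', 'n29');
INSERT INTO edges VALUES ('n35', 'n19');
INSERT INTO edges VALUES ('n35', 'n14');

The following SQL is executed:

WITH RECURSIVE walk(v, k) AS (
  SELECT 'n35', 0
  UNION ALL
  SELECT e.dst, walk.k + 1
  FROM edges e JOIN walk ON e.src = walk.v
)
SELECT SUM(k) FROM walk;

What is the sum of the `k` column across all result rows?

12

Base: (n35, k=0).
Iteration 1: edges from {n35} -> (n14, k=1), (n19, k=1), (n29, k=1).
Iteration 2: edges from {n14,n19,n29} -> (n14, k=2), (n17, k=2), (n29, k=2).
Iteration 3: edges from {n14,n17,n29} -> (n29, k=3).
Iteration 4: no outgoing edges from {n29}; recursion stops.
SUM(k) = 0 + 1 + 1 + 1 + 2 + 2 + 2 + 3 = 12.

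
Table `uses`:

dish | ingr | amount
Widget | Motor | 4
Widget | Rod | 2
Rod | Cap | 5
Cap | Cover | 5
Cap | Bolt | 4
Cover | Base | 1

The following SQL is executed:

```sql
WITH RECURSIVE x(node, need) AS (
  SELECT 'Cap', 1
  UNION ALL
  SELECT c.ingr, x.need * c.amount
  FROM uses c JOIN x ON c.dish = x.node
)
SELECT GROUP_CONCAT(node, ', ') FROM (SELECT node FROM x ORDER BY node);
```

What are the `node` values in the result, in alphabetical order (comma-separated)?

Base: (Cap, need=1).
Iteration 1: components of {Cap} -> Bolt = 1*4 = 4, Cover = 1*5 = 5.
Iteration 2: components of {Bolt,Cover} -> Base = 5*1 = 5.
Iteration 3: no further components; recursion stops.

Base, Bolt, Cap, Cover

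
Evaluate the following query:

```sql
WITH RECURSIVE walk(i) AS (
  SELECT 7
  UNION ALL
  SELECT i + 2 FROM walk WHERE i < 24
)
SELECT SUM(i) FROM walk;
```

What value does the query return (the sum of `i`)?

Base: i=7.
Iteration 1: 7 < 24 holds -> i = 7 + 2 = 9.
Iteration 2: 9 < 24 holds -> i = 9 + 2 = 11.
Iteration 3: 11 < 24 holds -> i = 11 + 2 = 13.
Iteration 4: 13 < 24 holds -> i = 13 + 2 = 15.
Iteration 5: 15 < 24 holds -> i = 15 + 2 = 17.
Iteration 6: 17 < 24 holds -> i = 17 + 2 = 19.
Iteration 7: 19 < 24 holds -> i = 19 + 2 = 21.
Iteration 8: 21 < 24 holds -> i = 21 + 2 = 23.
Iteration 9: 23 < 24 holds -> i = 23 + 2 = 25.
Iteration 10: 25 < 24 fails; recursion stops.
SUM(i) = 7 + 9 + 11 + 13 + 15 + 17 + 19 + 21 + 23 + 25 = 160.

160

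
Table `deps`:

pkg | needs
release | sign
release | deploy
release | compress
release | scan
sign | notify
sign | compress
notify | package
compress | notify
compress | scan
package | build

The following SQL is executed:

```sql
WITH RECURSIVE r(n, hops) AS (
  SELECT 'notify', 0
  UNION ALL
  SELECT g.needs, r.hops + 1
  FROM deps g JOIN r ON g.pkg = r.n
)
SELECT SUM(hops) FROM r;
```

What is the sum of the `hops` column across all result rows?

3

Base: (notify, hops=0).
Iteration 1: edges from {notify} -> (package, hops=1).
Iteration 2: edges from {package} -> (build, hops=2).
Iteration 3: no outgoing edges from {build}; recursion stops.
SUM(hops) = 0 + 1 + 2 = 3.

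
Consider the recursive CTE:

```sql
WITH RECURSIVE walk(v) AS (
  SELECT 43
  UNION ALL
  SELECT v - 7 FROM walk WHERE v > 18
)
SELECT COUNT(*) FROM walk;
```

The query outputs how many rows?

5

Base: v=43.
Iteration 1: 43 > 18 holds -> v = 43 - 7 = 36.
Iteration 2: 36 > 18 holds -> v = 36 - 7 = 29.
Iteration 3: 29 > 18 holds -> v = 29 - 7 = 22.
Iteration 4: 22 > 18 holds -> v = 22 - 7 = 15.
Iteration 5: 15 > 18 fails; recursion stops.
Total rows emitted: 5.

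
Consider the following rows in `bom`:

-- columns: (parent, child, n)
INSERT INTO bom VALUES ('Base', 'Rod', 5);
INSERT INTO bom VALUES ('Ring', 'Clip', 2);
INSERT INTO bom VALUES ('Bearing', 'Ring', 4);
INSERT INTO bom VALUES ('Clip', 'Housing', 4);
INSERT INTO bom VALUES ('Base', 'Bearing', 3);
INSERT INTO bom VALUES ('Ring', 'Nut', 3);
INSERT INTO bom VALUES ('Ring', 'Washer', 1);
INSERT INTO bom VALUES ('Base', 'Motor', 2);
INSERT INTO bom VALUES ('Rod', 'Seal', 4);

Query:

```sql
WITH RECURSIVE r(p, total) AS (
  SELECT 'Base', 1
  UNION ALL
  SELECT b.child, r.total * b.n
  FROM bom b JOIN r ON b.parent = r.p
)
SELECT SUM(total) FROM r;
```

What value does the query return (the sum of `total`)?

211

Base: (Base, total=1).
Iteration 1: components of {Base} -> Bearing = 1*3 = 3, Motor = 1*2 = 2, Rod = 1*5 = 5.
Iteration 2: components of {Bearing,Motor,Rod} -> Ring = 3*4 = 12, Seal = 5*4 = 20.
Iteration 3: components of {Ring,Seal} -> Clip = 12*2 = 24, Nut = 12*3 = 36, Washer = 12*1 = 12.
Iteration 4: components of {Clip,Nut,Washer} -> Housing = 24*4 = 96.
Iteration 5: no further components; recursion stops.
SUM(total) = 1 + 5 + 3 + 2 + 20 + 12 + 12 + 36 + 24 + 96 = 211.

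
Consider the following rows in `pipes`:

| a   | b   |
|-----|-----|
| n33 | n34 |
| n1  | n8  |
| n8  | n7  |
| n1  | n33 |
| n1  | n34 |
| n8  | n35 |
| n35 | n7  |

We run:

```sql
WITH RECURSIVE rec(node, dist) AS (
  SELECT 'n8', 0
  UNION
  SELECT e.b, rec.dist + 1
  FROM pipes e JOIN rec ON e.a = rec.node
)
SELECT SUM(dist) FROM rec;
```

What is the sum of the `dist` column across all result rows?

Base: (n8, dist=0).
Iteration 1: edges from {n8} -> (n35, dist=1), (n7, dist=1).
Iteration 2: edges from {n35,n7} -> (n7, dist=2).
Iteration 3: no outgoing edges from {n7}; recursion stops.
SUM(dist) = 0 + 1 + 1 + 2 = 4.

4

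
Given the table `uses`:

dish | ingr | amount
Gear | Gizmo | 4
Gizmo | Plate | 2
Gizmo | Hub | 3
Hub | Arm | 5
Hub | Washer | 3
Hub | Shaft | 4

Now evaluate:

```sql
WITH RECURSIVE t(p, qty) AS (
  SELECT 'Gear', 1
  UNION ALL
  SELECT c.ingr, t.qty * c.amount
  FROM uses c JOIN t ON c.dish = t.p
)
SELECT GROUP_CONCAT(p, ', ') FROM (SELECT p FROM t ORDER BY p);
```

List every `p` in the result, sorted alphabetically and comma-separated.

Arm, Gear, Gizmo, Hub, Plate, Shaft, Washer

Base: (Gear, qty=1).
Iteration 1: components of {Gear} -> Gizmo = 1*4 = 4.
Iteration 2: components of {Gizmo} -> Hub = 4*3 = 12, Plate = 4*2 = 8.
Iteration 3: components of {Hub,Plate} -> Arm = 12*5 = 60, Shaft = 12*4 = 48, Washer = 12*3 = 36.
Iteration 4: no further components; recursion stops.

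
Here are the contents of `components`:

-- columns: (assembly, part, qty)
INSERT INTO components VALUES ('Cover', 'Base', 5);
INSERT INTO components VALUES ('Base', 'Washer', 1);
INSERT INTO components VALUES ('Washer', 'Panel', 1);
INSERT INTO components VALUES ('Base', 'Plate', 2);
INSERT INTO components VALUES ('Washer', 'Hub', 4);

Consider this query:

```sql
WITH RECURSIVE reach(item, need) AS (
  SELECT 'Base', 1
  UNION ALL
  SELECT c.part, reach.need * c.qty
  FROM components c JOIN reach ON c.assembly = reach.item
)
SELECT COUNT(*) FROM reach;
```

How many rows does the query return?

Base: (Base, need=1).
Iteration 1: components of {Base} -> Plate = 1*2 = 2, Washer = 1*1 = 1.
Iteration 2: components of {Plate,Washer} -> Hub = 1*4 = 4, Panel = 1*1 = 1.
Iteration 3: no further components; recursion stops.
Total rows emitted: 5.

5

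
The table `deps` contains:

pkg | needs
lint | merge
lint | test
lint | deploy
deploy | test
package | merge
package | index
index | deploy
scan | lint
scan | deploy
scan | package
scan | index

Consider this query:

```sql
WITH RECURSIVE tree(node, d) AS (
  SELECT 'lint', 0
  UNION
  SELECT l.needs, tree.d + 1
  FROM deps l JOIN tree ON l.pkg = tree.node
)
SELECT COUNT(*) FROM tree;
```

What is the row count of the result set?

Base: (lint, d=0).
Iteration 1: edges from {lint} -> (deploy, d=1), (merge, d=1), (test, d=1).
Iteration 2: edges from {deploy,merge,test} -> (test, d=2).
Iteration 3: no outgoing edges from {test}; recursion stops.
Total rows emitted: 5.

5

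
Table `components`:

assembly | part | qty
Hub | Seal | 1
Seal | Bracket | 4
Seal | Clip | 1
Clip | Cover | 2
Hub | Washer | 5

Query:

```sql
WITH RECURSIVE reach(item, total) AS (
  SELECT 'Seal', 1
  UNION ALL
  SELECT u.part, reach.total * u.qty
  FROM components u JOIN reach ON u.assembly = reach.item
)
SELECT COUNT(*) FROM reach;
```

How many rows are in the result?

Base: (Seal, total=1).
Iteration 1: components of {Seal} -> Bracket = 1*4 = 4, Clip = 1*1 = 1.
Iteration 2: components of {Bracket,Clip} -> Cover = 1*2 = 2.
Iteration 3: no further components; recursion stops.
Total rows emitted: 4.

4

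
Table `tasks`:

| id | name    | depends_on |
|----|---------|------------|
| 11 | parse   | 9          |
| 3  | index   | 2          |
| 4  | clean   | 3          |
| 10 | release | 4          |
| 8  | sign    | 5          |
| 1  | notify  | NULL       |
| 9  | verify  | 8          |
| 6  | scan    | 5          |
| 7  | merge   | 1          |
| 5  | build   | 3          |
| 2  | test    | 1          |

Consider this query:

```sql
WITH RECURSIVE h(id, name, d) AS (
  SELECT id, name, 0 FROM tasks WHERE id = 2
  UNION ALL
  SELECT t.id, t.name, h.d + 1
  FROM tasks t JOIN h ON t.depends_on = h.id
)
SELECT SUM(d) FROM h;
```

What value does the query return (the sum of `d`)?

Base: id=2 (test) at d 0.
Iteration 1: rows with depends_on in {2} -> index (id 3, d 1).
Iteration 2: rows with depends_on in {3} -> clean (id 4, d 2), build (id 5, d 2).
Iteration 3: rows with depends_on in {4,5} -> scan (id 6, d 3), sign (id 8, d 3), release (id 10, d 3).
Iteration 4: rows with depends_on in {6,8,10} -> verify (id 9, d 4).
Iteration 5: rows with depends_on in {9} -> parse (id 11, d 5).
Iteration 6: no rows with depends_on in {11}; recursion stops.
SUM(d) = 0 + 1 + 2 + 2 + 3 + 3 + 3 + 4 + 5 = 23.

23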